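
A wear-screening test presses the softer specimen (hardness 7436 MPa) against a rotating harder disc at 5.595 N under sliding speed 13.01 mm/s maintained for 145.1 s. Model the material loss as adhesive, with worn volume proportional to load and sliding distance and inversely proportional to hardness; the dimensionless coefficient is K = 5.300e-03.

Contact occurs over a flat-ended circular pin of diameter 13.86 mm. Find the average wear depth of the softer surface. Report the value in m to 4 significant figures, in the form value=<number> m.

Intermediates are printed rounded; all arithmetic carries exact precision, and rounded just once, at four significant figures.
Convert: Sliding speed v = 13.01 mm/s = 0.01301 m/s. The distance L = v·t = 0.01301 m/s × 145.1 s = 1.888 m.
Convert: Hardness H = 7436 MPa = 7.436e+09 Pa.
Convert: Pin diameter d = 13.86 mm = 0.01386 m. Contact area A = π·d²/4 = π·(0.01386 m)²/4 = 1.509e-04 m².
In SI base units: W = 5.595 N, H = 7.436e+09 Pa, K = 5.300e-03.
Worn volume V = K·W·L/H = 5.300e-03 · 5.595 · 1.888 / 7.436e+09 = 7.528e-12 m³.
Wear depth h = V/A = 7.528e-12 / 1.509e-04 = 4.990e-08 m.

value=4.990e-08 m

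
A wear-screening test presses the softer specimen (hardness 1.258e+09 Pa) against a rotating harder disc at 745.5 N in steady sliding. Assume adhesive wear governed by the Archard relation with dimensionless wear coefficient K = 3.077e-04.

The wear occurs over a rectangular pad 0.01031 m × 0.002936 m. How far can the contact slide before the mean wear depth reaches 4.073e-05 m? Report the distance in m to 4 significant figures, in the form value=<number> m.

The intermediates are displayed rounded; the algebra keeps full float precision — one final rounding, at four significant digits.
Convert: Contact area A = 0.01031 m × 0.002936 m = 3.027e-05 m².
As SI base values: W = 745.5 N, H = 1.258e+09 Pa, K = 3.077e-04.
At the depth limit, V_lim = h_lim·A = 4.073e-05 · 3.027e-05 = 1.233e-09 m³.
Thus life L = V_lim·H/(K·W) = 1.233e-09 · 1.258e+09 / (3.077e-04 · 745.5) = 6.761 m.

value=6.761 m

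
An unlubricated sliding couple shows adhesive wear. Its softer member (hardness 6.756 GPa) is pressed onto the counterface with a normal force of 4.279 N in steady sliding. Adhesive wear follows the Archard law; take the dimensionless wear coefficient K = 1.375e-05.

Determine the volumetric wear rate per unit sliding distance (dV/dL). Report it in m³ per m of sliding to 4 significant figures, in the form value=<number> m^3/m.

value=8.709e-15 m^3/m

Intermediate values are printed rounded. Every step holds full precision; one last rounding to four significant digits.
Hardness H = 6.756 GPa = 6.756e+09 Pa.
Expressed in SI base units: W = 4.279 N, H = 6.756e+09 Pa, K = 1.375e-05.
Sliding wear rate dV/dL = K·W/H: 1.375e-05 · 4.279 / 6.756e+09 = 8.709e-15 m³/m.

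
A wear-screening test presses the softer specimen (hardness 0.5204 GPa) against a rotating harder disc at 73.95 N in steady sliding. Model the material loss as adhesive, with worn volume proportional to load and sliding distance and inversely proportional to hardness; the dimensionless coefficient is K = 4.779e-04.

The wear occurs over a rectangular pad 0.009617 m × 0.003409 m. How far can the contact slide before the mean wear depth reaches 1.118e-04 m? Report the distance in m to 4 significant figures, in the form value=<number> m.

Every step keeps exact precision; intermediates are printed rounded; a single final rounding: 4 significant digits.
Convert: Hardness H = 0.5204 GPa = 5.204e+08 Pa.
Convert: Contact area A = 0.009617 m × 0.003409 m = 3.278e-05 m².
SI base units throughout: W = 73.95 N, H = 5.204e+08 Pa, K = 4.779e-04.
Volume at the limit: V_lim = h_lim·A = 1.118e-04 · 3.278e-05 = 3.665e-09 m³.
Sliding life L = V_lim·H/(K·W) = 3.665e-09 · 5.204e+08 / (4.779e-04 · 73.95) = 53.97 m.

value=53.97 m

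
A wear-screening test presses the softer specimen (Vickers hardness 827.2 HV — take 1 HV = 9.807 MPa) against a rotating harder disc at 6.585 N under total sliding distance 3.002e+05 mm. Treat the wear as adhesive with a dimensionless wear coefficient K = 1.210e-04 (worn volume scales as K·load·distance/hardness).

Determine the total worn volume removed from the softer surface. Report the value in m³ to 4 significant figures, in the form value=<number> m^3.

Intermediates appear rounded, and each operation maintains full float precision — rounded once at the end: 4 significant digits.
Sliding distance L = 3.002e+05 mm = 300.2 m.
Hardness H = 827.2 HV × 9.807 MPa/HV = 8112 MPa = 8.112e+09 Pa.
As SI base values: W = 6.585 N, H = 8.112e+09 Pa, K = 1.210e-04.
Volume removed: V = K·W·L/H = 1.210e-04 · 6.585 · 300.2 / 8.112e+09 = 2.949e-11 m³.

value=2.949e-11 m^3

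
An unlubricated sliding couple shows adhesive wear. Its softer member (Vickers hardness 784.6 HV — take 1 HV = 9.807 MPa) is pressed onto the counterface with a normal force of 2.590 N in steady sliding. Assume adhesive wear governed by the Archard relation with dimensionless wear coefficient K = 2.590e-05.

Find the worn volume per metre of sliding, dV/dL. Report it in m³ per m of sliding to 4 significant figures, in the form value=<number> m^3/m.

The intermediates are printed rounded. The computation holds full precision, and one final rounding, at four significant figures.
Hardness H = 784.6 HV × 9.807 MPa/HV = 7695 MPa = 7.695e+09 Pa.
As SI base values: W = 2.590 N, H = 7.695e+09 Pa, K = 2.590e-05.
The wear rate dV/dL = K·W/H, per unit distance: 2.590e-05 · 2.590 / 7.695e+09 = 8.718e-15 m³/m.

value=8.718e-15 m^3/m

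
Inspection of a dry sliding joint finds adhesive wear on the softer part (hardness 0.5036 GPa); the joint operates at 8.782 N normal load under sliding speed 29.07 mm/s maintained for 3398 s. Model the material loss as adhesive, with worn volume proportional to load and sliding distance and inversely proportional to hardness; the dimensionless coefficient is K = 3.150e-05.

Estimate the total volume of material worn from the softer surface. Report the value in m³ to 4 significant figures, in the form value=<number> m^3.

Every step holds full float precision. Intermediate values are shown rounded, and a lone final rounding: 4 significant figures.
Convert: Sliding speed v = 29.07 mm/s = 0.02907 m/s. Path length L = v·t = 0.02907 m/s × 3398 s = 98.78 m.
Convert: Hardness H = 0.5036 GPa = 5.036e+08 Pa.
In SI base units, W = 8.782 N, H = 5.036e+08 Pa, K = 3.150e-05.
Worn volume V = K·W·L/H = 3.150e-05 · 8.782 · 98.78 / 5.036e+08 = 5.426e-11 m³.

value=5.426e-11 m^3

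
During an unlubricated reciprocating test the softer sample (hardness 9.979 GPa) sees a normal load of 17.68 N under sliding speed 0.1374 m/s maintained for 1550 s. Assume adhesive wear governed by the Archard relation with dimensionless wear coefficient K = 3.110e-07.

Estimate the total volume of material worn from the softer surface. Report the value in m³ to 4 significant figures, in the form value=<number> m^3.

Each operation runs at full float precision. Printed values are rounded, and one final rounding to 4 significant figures.
The distance L = v·t = 0.1374 m/s × 1550 s = 213.0 m.
Hardness H = 9.979 GPa = 9.979e+09 Pa.
In SI base units: W = 17.68 N, H = 9.979e+09 Pa, K = 3.110e-07.
Worn volume V = K·W·L/H = 3.110e-07 · 17.68 · 213.0 / 9.979e+09 = 1.173e-13 m³.

value=1.173e-13 m^3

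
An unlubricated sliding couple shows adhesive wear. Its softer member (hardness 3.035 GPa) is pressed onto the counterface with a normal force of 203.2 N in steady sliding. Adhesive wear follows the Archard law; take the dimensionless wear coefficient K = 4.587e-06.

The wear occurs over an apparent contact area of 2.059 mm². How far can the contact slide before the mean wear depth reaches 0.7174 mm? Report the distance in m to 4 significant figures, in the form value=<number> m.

Shown intermediates are rounded, and all working math holds full precision; rounded once at the end: 4 significant digits.
Hardness H = 3.035 GPa = 3.035e+09 Pa.
Contact area A = 2.059 mm² = 2.059e-06 m².
Depth limit h_lim = 0.7174 mm = 7.174e-04 m.
In SI base units, W = 203.2 N, H = 3.035e+09 Pa, K = 4.587e-06.
At the depth limit, V_lim = h_lim·A = 7.174e-04 · 2.059e-06 = 1.477e-09 m³.
Sliding life L = V_lim·H/(K·W) = 1.477e-09 · 3.035e+09 / (4.587e-06 · 203.2) = 4810 m.

value=4810 m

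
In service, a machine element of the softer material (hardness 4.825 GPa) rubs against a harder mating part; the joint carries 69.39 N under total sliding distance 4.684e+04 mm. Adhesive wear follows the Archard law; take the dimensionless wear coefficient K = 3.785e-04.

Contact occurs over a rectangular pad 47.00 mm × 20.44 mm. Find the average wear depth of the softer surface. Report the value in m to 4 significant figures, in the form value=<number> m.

Intermediate values are displayed rounded, and all arithmetic carries exact precision; rounded just once to 4 significant figures.
The distance L = 4.684e+04 mm = 46.84 m.
Hardness H = 4.825 GPa = 4.825e+09 Pa.
Pad sides 47.00 mm × 20.44 mm = 0.04700 m × 0.02044 m. Contact area A = 0.04700 m × 0.02044 m = 9.607e-04 m².
Collected in SI base units: W = 69.39 N, H = 4.825e+09 Pa, K = 3.785e-04.
Archard volume V = K·W·L/H = 3.785e-04 · 69.39 · 46.84 / 4.825e+09 = 2.550e-10 m³.
Wear depth h = V/A = 2.550e-10 / 9.607e-04 = 2.654e-07 m.

value=2.654e-07 m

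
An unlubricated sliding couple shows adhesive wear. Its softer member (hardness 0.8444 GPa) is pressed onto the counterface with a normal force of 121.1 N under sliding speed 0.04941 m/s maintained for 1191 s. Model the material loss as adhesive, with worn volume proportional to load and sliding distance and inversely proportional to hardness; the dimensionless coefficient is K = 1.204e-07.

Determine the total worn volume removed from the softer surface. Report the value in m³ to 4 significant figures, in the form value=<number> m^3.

value=1.016e-12 m^3

All working math keeps full precision; shown intermediates are rounded; rounded once at the end, at four significant digits.
Distance covered L = v·t = 0.04941 m/s × 1191 s = 58.85 m.
Hardness H = 0.8444 GPa = 8.444e+08 Pa.
Expressed in SI base units: W = 121.1 N, H = 8.444e+08 Pa, K = 1.204e-07.
Apply Archard: V = K·W·L/H = 1.204e-07 · 121.1 · 58.85 / 8.444e+08 = 1.016e-12 m³.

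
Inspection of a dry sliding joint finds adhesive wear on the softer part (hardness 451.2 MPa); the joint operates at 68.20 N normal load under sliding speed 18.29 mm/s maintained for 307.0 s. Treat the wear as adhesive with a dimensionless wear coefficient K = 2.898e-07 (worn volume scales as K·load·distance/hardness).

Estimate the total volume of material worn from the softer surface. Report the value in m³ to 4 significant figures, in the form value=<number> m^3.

value=2.460e-13 m^3

Intermediate values are displayed rounded; all arithmetic carries full float precision, and rounded just once, at four significant digits.
Convert: Sliding speed v = 18.29 mm/s = 0.01829 m/s. Total distance L = v·t = 0.01829 m/s × 307.0 s = 5.615 m.
Convert: Hardness H = 451.2 MPa = 4.512e+08 Pa.
Restated in SI base units: W = 68.20 N, H = 4.512e+08 Pa, K = 2.898e-07.
By Archard's law, V = K·W·L/H = 2.898e-07 · 68.20 · 5.615 / 4.512e+08 = 2.460e-13 m³.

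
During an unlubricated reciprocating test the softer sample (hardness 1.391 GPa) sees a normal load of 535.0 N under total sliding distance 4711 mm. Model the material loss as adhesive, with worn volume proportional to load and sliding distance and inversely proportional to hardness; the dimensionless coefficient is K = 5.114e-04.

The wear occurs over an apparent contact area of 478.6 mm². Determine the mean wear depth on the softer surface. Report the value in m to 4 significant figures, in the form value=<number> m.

value=1.936e-06 m

Intermediate values are displayed rounded; all arithmetic carries full float precision. Rounded just once, at four significant figures.
Convert: Total distance L = 4711 mm = 4.711 m.
Convert: Hardness H = 1.391 GPa = 1.391e+09 Pa.
Convert: Contact area A = 478.6 mm² = 4.786e-04 m².
Restated in SI base units: W = 535.0 N, H = 1.391e+09 Pa, K = 5.114e-04.
Archard volume V = K·W·L/H = 5.114e-04 · 535.0 · 4.711 / 1.391e+09 = 9.266e-10 m³.
Mean depth h = V/A = 9.266e-10 / 4.786e-04 = 1.936e-06 m.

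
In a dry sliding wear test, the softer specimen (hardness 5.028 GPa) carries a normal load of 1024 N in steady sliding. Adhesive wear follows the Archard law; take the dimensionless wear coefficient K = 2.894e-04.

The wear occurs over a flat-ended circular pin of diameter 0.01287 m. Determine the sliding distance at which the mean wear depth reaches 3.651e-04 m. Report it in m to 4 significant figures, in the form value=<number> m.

value=805.9 m

All working math carries full float precision — displayed values are rounded. Rounded once at the end to four significant figures.
Convert: Hardness H = 5.028 GPa = 5.028e+09 Pa.
Convert: Contact area A = π·d²/4 = π·(0.01287 m)²/4 = 1.301e-04 m².
Expressed in SI base units: W = 1024 N, H = 5.028e+09 Pa, K = 2.894e-04.
Permissible volume V_lim = h_lim·A = 3.651e-04 · 1.301e-04 = 4.750e-08 m³.
Sliding life L = V_lim·H/(K·W) = 4.750e-08 · 5.028e+09 / (2.894e-04 · 1024) = 805.9 m.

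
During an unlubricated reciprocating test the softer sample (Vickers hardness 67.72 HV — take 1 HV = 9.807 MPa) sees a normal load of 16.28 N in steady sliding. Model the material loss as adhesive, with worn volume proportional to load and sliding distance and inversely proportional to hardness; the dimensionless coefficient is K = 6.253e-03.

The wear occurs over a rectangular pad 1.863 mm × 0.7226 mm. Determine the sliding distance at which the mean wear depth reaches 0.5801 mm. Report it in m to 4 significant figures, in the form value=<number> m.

value=5.095 m

Intermediates appear rounded, and all arithmetic runs at full float precision. Rounded just once: four significant digits.
Hardness H = 67.72 HV × 9.807 MPa/HV = 664.1 MPa = 6.641e+08 Pa.
Pad sides 1.863 mm × 0.7226 mm = 1.863e-03 m × 7.226e-04 m. Contact area A = 1.863e-03 m × 7.226e-04 m = 1.346e-06 m².
Depth limit h_lim = 0.5801 mm = 5.801e-04 m.
As SI base values: W = 16.28 N, H = 6.641e+08 Pa, K = 6.253e-03.
Volume at the limit: V_lim = h_lim·A = 5.801e-04 · 1.346e-06 = 7.809e-10 m³.
Life L = V_lim·H/(K·W) = 7.809e-10 · 6.641e+08 / (6.253e-03 · 16.28) = 5.095 m.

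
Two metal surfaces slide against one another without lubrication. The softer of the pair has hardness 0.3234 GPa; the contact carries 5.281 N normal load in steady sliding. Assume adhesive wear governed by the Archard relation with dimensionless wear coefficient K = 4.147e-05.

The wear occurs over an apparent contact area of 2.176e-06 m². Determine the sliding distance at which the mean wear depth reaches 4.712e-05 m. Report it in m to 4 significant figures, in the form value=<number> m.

Intermediates are displayed rounded — all arithmetic carries exact precision. Rounded once at the end to four significant digits.
Hardness H = 0.3234 GPa = 3.234e+08 Pa.
Working in SI base units: W = 5.281 N, H = 3.234e+08 Pa, K = 4.147e-05.
At the depth limit, V_lim = h_lim·A = 4.712e-05 · 2.176e-06 = 1.025e-10 m³.
So the life L = V_lim·H/(K·W) = 1.025e-10 · 3.234e+08 / (4.147e-05 · 5.281) = 151.4 m.

value=151.4 m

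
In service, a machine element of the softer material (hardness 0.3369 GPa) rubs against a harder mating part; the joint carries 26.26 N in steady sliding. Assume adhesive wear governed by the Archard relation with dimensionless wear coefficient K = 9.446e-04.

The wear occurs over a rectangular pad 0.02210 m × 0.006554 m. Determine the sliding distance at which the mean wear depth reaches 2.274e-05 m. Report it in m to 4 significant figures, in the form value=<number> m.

The intermediates appear rounded — all working math holds full precision. Rounded once at the end, at 4 significant digits.
Hardness H = 0.3369 GPa = 3.369e+08 Pa.
Contact area A = 0.02210 m × 0.006554 m = 1.448e-04 m².
Working in SI base units: W = 26.26 N, H = 3.369e+08 Pa, K = 9.446e-04.
Wearable volume V_lim = h_lim·A = 2.274e-05 · 1.448e-04 = 3.294e-09 m³.
Inverting, life L = V_lim·H/(K·W) = 3.294e-09 · 3.369e+08 / (9.446e-04 · 26.26) = 44.74 m.

value=44.74 m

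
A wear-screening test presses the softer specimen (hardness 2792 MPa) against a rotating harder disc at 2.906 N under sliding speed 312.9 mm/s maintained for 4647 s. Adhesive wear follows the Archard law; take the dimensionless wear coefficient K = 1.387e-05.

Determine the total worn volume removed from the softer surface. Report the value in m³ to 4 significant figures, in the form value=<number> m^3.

Each operation runs at exact precision, and the intermediates are printed rounded, and one last rounding, at four significant digits.
Sliding speed v = 312.9 mm/s = 0.3129 m/s. The distance L = v·t = 0.3129 m/s × 4647 s = 1454 m.
Hardness H = 2792 MPa = 2.792e+09 Pa.
In SI base units, W = 2.906 N, H = 2.792e+09 Pa, K = 1.387e-05.
Worn volume V = K·W·L/H = 1.387e-05 · 2.906 · 1454 / 2.792e+09 = 2.099e-11 m³.

value=2.099e-11 m^3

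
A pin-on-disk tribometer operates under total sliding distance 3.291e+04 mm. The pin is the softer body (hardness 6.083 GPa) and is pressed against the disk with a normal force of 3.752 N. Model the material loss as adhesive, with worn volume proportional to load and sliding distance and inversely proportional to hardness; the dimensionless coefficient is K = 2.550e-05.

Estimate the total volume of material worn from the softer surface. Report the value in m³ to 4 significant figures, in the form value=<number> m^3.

The algebra maintains full float precision — the intermediates are shown rounded, and rounded once at the end to four significant digits.
Convert: Distance L = 3.291e+04 mm = 32.91 m.
Convert: Hardness H = 6.083 GPa = 6.083e+09 Pa.
Working in SI base units: W = 3.752 N, H = 6.083e+09 Pa, K = 2.550e-05.
Worn volume V = K·W·L/H = 2.550e-05 · 3.752 · 32.91 / 6.083e+09 = 5.176e-13 m³.

value=5.176e-13 m^3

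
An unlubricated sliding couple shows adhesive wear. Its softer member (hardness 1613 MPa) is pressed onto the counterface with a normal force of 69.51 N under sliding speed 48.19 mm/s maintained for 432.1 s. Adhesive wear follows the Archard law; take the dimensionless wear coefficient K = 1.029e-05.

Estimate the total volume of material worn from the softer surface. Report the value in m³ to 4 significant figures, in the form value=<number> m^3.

value=9.234e-12 m^3

The computation carries full float precision, and the intermediates are shown rounded. Rounded once at the end to 4 significant figures.
Convert: Sliding speed v = 48.19 mm/s = 0.04819 m/s. The distance L = v·t = 0.04819 m/s × 432.1 s = 20.82 m.
Convert: Hardness H = 1613 MPa = 1.613e+09 Pa.
As SI base values: W = 69.51 N, H = 1.613e+09 Pa, K = 1.029e-05.
Volume removed: V = K·W·L/H = 1.029e-05 · 69.51 · 20.82 / 1.613e+09 = 9.234e-12 m³.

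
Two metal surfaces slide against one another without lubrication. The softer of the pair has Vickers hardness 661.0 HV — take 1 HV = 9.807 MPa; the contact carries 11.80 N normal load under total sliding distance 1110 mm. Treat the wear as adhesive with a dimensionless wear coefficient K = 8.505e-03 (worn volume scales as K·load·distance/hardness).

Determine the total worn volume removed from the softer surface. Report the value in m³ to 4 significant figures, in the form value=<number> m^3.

Intermediates are printed rounded; all arithmetic maintains full float precision; a single final rounding: four significant digits.
Convert: Total distance L = 1110 mm = 1.110 m.
Convert: Hardness H = 661.0 HV × 9.807 MPa/HV = 6482 MPa = 6.482e+09 Pa.
Expressed in SI base units: W = 11.80 N, H = 6.482e+09 Pa, K = 8.505e-03.
Wear volume V = K·W·L/H = 8.505e-03 · 11.80 · 1.110 / 6.482e+09 = 1.718e-11 m³.

value=1.718e-11 m^3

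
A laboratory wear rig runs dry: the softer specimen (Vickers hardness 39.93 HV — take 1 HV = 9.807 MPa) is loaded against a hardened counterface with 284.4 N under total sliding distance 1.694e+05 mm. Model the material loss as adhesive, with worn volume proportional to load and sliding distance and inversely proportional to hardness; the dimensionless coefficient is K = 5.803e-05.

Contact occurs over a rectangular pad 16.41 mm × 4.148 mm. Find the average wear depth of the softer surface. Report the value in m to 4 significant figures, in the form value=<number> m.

value=1.049e-04 m

The computation maintains exact precision; intermediate values are shown rounded; a single final rounding: 4 significant figures.
Convert: The distance L = 1.694e+05 mm = 169.4 m.
Convert: Hardness H = 39.93 HV × 9.807 MPa/HV = 391.6 MPa = 3.916e+08 Pa.
Convert: Pad sides 16.41 mm × 4.148 mm = 0.01641 m × 0.004148 m. Contact area A = 0.01641 m × 0.004148 m = 6.807e-05 m².
Working in SI base units: W = 284.4 N, H = 3.916e+08 Pa, K = 5.803e-05.
By Archard's law, V = K·W·L/H = 5.803e-05 · 284.4 · 169.4 / 3.916e+08 = 7.139e-09 m³.
Mean wear depth h = V/A = 7.139e-09 / 6.807e-05 = 1.049e-04 m.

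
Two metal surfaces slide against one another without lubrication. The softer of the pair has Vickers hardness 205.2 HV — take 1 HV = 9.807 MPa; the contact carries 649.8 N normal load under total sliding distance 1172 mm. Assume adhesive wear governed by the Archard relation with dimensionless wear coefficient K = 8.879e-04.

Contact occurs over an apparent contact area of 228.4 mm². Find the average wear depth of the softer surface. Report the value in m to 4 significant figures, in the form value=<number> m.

value=1.471e-06 m

Each operation keeps full precision. Intermediates are printed rounded, and rounded once at the end: 4 significant digits.
Convert: Distance L = 1172 mm = 1.172 m.
Convert: Hardness H = 205.2 HV × 9.807 MPa/HV = 2012 MPa = 2.012e+09 Pa.
Convert: Contact area A = 228.4 mm² = 2.284e-04 m².
As SI base values: W = 649.8 N, H = 2.012e+09 Pa, K = 8.879e-04.
By Archard's law, V = K·W·L/H = 8.879e-04 · 649.8 · 1.172 / 2.012e+09 = 3.360e-10 m³.
Wear depth h = V/A = 3.360e-10 / 2.284e-04 = 1.471e-06 m.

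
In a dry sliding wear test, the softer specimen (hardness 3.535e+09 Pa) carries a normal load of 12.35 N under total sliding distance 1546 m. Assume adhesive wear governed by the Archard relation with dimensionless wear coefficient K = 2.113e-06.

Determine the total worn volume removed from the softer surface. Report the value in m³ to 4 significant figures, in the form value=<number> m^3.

Each operation holds exact precision. Intermediates are shown rounded. Rounded just once, at 4 significant figures.
In SI base units: W = 12.35 N, H = 3.535e+09 Pa, K = 2.113e-06.
By Archard's law, V = K·W·L/H = 2.113e-06 · 12.35 · 1546 / 3.535e+09 = 1.141e-11 m³.

value=1.141e-11 m^3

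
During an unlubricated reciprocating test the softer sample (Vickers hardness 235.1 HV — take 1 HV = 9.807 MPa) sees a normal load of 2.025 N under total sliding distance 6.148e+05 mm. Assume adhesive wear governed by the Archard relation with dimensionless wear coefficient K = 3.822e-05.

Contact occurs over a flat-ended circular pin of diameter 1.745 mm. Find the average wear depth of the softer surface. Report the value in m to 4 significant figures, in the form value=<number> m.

The intermediates appear rounded. All arithmetic maintains full precision, and rounded just once: four significant figures.
Sliding distance L = 6.148e+05 mm = 614.8 m.
Hardness H = 235.1 HV × 9.807 MPa/HV = 2306 MPa = 2.306e+09 Pa.
Pin diameter d = 1.745 mm = 0.001745 m. Contact area A = π·d²/4 = π·(0.001745 m)²/4 = 2.392e-06 m².
In SI base units: W = 2.025 N, H = 2.306e+09 Pa, K = 3.822e-05.
Archard volume V = K·W·L/H = 3.822e-05 · 2.025 · 614.8 / 2.306e+09 = 2.064e-11 m³.
Mean wear depth h = V/A = 2.064e-11 / 2.392e-06 = 8.629e-06 m.

value=8.629e-06 m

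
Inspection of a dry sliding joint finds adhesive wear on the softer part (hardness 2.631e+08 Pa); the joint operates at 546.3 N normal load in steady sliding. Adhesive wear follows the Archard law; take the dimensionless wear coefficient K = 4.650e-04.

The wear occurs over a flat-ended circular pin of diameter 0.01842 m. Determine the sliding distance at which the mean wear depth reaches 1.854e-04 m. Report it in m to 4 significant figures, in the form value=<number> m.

Every step holds full precision, and shown intermediates are rounded, and rounded just once: 4 significant digits.
Contact area A = π·d²/4 = π·(0.01842 m)²/4 = 2.665e-04 m².
SI base units throughout: W = 546.3 N, H = 2.631e+08 Pa, K = 4.650e-04.
Limit volume V_lim = h_lim·A = 1.854e-04 · 2.665e-04 = 4.941e-08 m³.
Inverting, life L = V_lim·H/(K·W) = 4.941e-08 · 2.631e+08 / (4.650e-04 · 546.3) = 51.17 m.

value=51.17 m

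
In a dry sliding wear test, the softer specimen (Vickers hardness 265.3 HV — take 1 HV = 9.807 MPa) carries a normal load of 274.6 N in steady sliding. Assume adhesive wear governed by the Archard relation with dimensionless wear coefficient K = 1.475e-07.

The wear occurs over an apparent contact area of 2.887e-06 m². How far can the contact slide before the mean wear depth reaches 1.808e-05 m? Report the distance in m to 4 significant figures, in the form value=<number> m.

Intermediate values appear rounded. All working math carries exact precision, and rounded just once to 4 significant figures.
Convert: Hardness H = 265.3 HV × 9.807 MPa/HV = 2602 MPa = 2.602e+09 Pa.
As SI base values: W = 274.6 N, H = 2.602e+09 Pa, K = 1.475e-07.
Allowed volume V_lim = h_lim·A = 1.808e-05 · 2.887e-06 = 5.220e-11 m³.
Inverting, life L = V_lim·H/(K·W) = 5.220e-11 · 2.602e+09 / (1.475e-07 · 274.6) = 3353 m.

value=3353 m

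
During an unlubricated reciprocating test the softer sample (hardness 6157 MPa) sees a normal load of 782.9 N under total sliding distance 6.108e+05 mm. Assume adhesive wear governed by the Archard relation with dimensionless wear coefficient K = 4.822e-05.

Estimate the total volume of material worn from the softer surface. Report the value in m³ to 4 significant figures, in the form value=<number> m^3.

All working math maintains full precision; printed values are rounded; one final rounding to four significant digits.
Path length L = 6.108e+05 mm = 610.8 m.
Hardness H = 6157 MPa = 6.157e+09 Pa.
SI base units throughout: W = 782.9 N, H = 6.157e+09 Pa, K = 4.822e-05.
Wear volume V = K·W·L/H = 4.822e-05 · 782.9 · 610.8 / 6.157e+09 = 3.745e-09 m³.

value=3.745e-09 m^3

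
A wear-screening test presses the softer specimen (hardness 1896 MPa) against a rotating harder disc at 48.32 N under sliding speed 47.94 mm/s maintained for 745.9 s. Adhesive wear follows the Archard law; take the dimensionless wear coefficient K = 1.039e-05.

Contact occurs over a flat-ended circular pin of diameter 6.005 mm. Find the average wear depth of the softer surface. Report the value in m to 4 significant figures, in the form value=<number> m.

Each operation maintains full precision — printed values are rounded — one last rounding: four significant digits.
Sliding speed v = 47.94 mm/s = 0.04794 m/s. Path length L = v·t = 0.04794 m/s × 745.9 s = 35.76 m.
Hardness H = 1896 MPa = 1.896e+09 Pa.
Pin diameter d = 6.005 mm = 0.006005 m. Contact area A = π·d²/4 = π·(0.006005 m)²/4 = 2.832e-05 m².
Restated in SI base units: W = 48.32 N, H = 1.896e+09 Pa, K = 1.039e-05.
Apply Archard: V = K·W·L/H = 1.039e-05 · 48.32 · 35.76 / 1.896e+09 = 9.469e-12 m³.
Mean depth h = V/A = 9.469e-12 / 2.832e-05 = 3.343e-07 m.

value=3.343e-07 m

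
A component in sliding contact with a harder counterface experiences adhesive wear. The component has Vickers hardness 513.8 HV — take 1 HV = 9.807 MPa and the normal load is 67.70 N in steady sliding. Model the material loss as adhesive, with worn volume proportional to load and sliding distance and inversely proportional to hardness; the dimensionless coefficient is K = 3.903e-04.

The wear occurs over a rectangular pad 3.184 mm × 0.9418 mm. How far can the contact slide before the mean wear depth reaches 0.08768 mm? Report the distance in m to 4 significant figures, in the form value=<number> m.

value=50.14 m

Every step holds exact precision. Intermediate values are displayed rounded; one last rounding: 4 significant digits.
Hardness H = 513.8 HV × 9.807 MPa/HV = 5039 MPa = 5.039e+09 Pa.
Pad sides 3.184 mm × 0.9418 mm = 3.184e-03 m × 9.418e-04 m. Contact area A = 3.184e-03 m × 9.418e-04 m = 2.999e-06 m².
Depth limit h_lim = 0.08768 mm = 8.768e-05 m.
Collected in SI base units: W = 67.70 N, H = 5.039e+09 Pa, K = 3.903e-04.
Permissible volume V_lim = h_lim·A = 8.768e-05 · 2.999e-06 = 2.629e-10 m³.
Life L = V_lim·H/(K·W) = 2.629e-10 · 5.039e+09 / (3.903e-04 · 67.70) = 50.14 m.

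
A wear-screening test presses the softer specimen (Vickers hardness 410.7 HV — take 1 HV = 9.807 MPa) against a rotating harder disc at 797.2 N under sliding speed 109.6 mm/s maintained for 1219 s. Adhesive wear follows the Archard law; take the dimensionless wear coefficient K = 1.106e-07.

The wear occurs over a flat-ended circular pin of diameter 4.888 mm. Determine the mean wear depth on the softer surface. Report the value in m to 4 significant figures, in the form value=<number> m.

value=1.559e-07 m

Every step runs at full precision. Intermediates are shown rounded — rounded just once: four significant digits.
Convert: Sliding speed v = 109.6 mm/s = 0.1096 m/s. Sliding distance L = v·t = 0.1096 m/s × 1219 s = 133.6 m.
Convert: Hardness H = 410.7 HV × 9.807 MPa/HV = 4028 MPa = 4.028e+09 Pa.
Convert: Pin diameter d = 4.888 mm = 0.004888 m. Contact area A = π·d²/4 = π·(0.004888 m)²/4 = 1.877e-05 m².
Expressed in SI base units: W = 797.2 N, H = 4.028e+09 Pa, K = 1.106e-07.
Wear volume V = K·W·L/H = 1.106e-07 · 797.2 · 133.6 / 4.028e+09 = 2.925e-12 m³.
Depth h = V/A = 2.925e-12 / 1.877e-05 = 1.559e-07 m.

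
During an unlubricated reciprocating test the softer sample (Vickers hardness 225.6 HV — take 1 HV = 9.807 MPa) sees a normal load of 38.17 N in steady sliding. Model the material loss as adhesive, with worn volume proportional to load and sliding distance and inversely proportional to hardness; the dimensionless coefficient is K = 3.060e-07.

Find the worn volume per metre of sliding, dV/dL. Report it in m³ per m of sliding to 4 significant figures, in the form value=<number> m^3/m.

All arithmetic holds full precision; intermediate values are shown rounded. Rounded just once: 4 significant digits.
Convert: Hardness H = 225.6 HV × 9.807 MPa/HV = 2212 MPa = 2.212e+09 Pa.
Collected in SI base units: W = 38.17 N, H = 2.212e+09 Pa, K = 3.060e-07.
Volumetric rate dV/dL = K·W/H: 3.060e-07 · 38.17 / 2.212e+09 = 5.279e-15 m³/m.

value=5.279e-15 m^3/m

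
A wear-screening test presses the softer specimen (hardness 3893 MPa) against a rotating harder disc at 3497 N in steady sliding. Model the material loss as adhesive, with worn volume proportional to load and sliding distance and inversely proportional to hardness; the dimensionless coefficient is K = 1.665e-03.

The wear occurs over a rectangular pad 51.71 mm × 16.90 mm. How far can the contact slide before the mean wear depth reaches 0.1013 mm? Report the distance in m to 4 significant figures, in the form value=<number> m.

value=59.19 m

The computation holds full precision; the intermediates are shown rounded. Rounded just once, at 4 significant figures.
Convert: Hardness H = 3893 MPa = 3.893e+09 Pa.
Convert: Pad sides 51.71 mm × 16.90 mm = 0.05171 m × 0.01690 m. Contact area A = 0.05171 m × 0.01690 m = 8.739e-04 m².
Convert: Depth limit h_lim = 0.1013 mm = 1.013e-04 m.
Collected in SI base units: W = 3497 N, H = 3.893e+09 Pa, K = 1.665e-03.
Wearable volume V_lim = h_lim·A = 1.013e-04 · 8.739e-04 = 8.853e-08 m³.
Sliding life L = V_lim·H/(K·W) = 8.853e-08 · 3.893e+09 / (1.665e-03 · 3497) = 59.19 m.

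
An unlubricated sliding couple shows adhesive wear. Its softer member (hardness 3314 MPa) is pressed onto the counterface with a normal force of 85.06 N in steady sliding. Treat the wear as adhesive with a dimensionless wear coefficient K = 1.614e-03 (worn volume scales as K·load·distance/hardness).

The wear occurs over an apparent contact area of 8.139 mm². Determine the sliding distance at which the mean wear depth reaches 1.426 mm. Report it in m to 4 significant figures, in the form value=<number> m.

The computation runs at full float precision — intermediate values appear rounded. Rounded once at the end to four significant digits.
Hardness H = 3314 MPa = 3.314e+09 Pa.
Contact area A = 8.139 mm² = 8.139e-06 m².
Depth limit h_lim = 1.426 mm = 0.001426 m.
In SI base units, W = 85.06 N, H = 3.314e+09 Pa, K = 1.614e-03.
At the depth limit, V_lim = h_lim·A = 0.001426 · 8.139e-06 = 1.161e-08 m³.
Sliding life L = V_lim·H/(K·W) = 1.161e-08 · 3.314e+09 / (1.614e-03 · 85.06) = 280.2 m.

value=280.2 m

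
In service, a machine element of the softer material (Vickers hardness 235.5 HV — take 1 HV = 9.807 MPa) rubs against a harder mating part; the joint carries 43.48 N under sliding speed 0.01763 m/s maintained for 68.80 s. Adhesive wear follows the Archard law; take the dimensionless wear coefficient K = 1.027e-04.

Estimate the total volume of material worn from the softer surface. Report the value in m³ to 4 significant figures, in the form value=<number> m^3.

value=2.345e-12 m^3

Intermediate values are displayed rounded — each operation carries full precision — one last rounding: four significant figures.
Convert: Distance L = v·t = 0.01763 m/s × 68.80 s = 1.213 m.
Convert: Hardness H = 235.5 HV × 9.807 MPa/HV = 2310 MPa = 2.310e+09 Pa.
Restated in SI base units: W = 43.48 N, H = 2.310e+09 Pa, K = 1.027e-04.
Volume removed: V = K·W·L/H = 1.027e-04 · 43.48 · 1.213 / 2.310e+09 = 2.345e-12 m³.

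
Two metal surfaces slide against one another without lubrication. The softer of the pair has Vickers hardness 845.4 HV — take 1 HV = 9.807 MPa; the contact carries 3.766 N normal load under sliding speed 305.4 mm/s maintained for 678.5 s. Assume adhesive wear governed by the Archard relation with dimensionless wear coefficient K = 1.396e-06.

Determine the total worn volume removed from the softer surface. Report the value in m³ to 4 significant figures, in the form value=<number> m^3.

value=1.314e-13 m^3

Every step carries full float precision; the intermediates are printed rounded — one last rounding, at 4 significant figures.
Sliding speed v = 305.4 mm/s = 0.3054 m/s. Sliding distance L = v·t = 0.3054 m/s × 678.5 s = 207.2 m.
Hardness H = 845.4 HV × 9.807 MPa/HV = 8291 MPa = 8.291e+09 Pa.
In SI base units: W = 3.766 N, H = 8.291e+09 Pa, K = 1.396e-06.
Archard volume V = K·W·L/H = 1.396e-06 · 3.766 · 207.2 / 8.291e+09 = 1.314e-13 m³.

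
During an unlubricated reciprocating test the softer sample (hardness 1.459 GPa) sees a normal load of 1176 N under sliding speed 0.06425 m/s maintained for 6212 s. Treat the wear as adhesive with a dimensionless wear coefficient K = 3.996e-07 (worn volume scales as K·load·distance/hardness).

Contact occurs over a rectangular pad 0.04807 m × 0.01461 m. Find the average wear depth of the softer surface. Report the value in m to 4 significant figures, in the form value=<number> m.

Intermediate values appear rounded — each operation carries exact precision; rounded once at the end: four significant figures.
Convert: The distance L = v·t = 0.06425 m/s × 6212 s = 399.1 m.
Convert: Hardness H = 1.459 GPa = 1.459e+09 Pa.
Convert: Contact area A = 0.04807 m × 0.01461 m = 7.023e-04 m².
Expressed in SI base units: W = 1176 N, H = 1.459e+09 Pa, K = 3.996e-07.
By Archard's law, V = K·W·L/H = 3.996e-07 · 1176 · 399.1 / 1.459e+09 = 1.286e-10 m³.
Depth of wear h = V/A = 1.286e-10 / 7.023e-04 = 1.830e-07 m.

value=1.830e-07 m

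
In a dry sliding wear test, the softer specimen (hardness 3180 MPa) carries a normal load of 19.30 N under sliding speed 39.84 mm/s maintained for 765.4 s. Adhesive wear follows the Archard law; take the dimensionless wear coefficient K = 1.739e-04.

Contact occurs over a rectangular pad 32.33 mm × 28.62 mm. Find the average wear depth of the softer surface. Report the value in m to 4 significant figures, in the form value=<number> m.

value=3.478e-08 m

Intermediate values appear rounded — each operation maintains full float precision; rounded once at the end, at 4 significant digits.
Sliding speed v = 39.84 mm/s = 0.03984 m/s. Distance L = v·t = 0.03984 m/s × 765.4 s = 30.49 m.
Hardness H = 3180 MPa = 3.180e+09 Pa.
Pad sides 32.33 mm × 28.62 mm = 0.03233 m × 0.02862 m. Contact area A = 0.03233 m × 0.02862 m = 9.253e-04 m².
Expressed in SI base units: W = 19.30 N, H = 3.180e+09 Pa, K = 1.739e-04.
Worn volume V = K·W·L/H = 1.739e-04 · 19.30 · 30.49 / 3.180e+09 = 3.218e-11 m³.
Mean wear depth h = V/A = 3.218e-11 / 9.253e-04 = 3.478e-08 m.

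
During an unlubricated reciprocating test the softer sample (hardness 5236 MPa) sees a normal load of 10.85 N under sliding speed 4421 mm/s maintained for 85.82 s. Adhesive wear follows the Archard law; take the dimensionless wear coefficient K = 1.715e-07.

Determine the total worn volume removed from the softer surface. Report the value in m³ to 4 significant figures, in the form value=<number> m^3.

value=1.348e-13 m^3

The intermediates are shown rounded. The computation carries full precision, and a lone final rounding: four significant digits.
Convert: Sliding speed v = 4421 mm/s = 4.421 m/s. Sliding distance L = v·t = 4.421 m/s × 85.82 s = 379.4 m.
Convert: Hardness H = 5236 MPa = 5.236e+09 Pa.
As SI base values: W = 10.85 N, H = 5.236e+09 Pa, K = 1.715e-07.
The Archard volume V = K·W·L/H = 1.715e-07 · 10.85 · 379.4 / 5.236e+09 = 1.348e-13 m³.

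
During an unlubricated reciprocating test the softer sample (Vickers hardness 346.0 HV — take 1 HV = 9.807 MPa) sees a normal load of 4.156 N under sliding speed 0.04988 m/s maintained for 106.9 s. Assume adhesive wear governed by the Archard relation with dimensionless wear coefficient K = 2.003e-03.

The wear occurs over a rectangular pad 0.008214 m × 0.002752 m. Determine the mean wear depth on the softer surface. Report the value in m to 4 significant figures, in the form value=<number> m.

value=5.787e-07 m

Every step maintains full float precision; the intermediates are displayed rounded. Rounded just once: four significant digits.
Total distance L = v·t = 0.04988 m/s × 106.9 s = 5.332 m.
Hardness H = 346.0 HV × 9.807 MPa/HV = 3393 MPa = 3.393e+09 Pa.
Contact area A = 0.008214 m × 0.002752 m = 2.260e-05 m².
Restated in SI base units: W = 4.156 N, H = 3.393e+09 Pa, K = 2.003e-03.
Volume removed: V = K·W·L/H = 2.003e-03 · 4.156 · 5.332 / 3.393e+09 = 1.308e-11 m³.
Depth h = V/A = 1.308e-11 / 2.260e-05 = 5.787e-07 m.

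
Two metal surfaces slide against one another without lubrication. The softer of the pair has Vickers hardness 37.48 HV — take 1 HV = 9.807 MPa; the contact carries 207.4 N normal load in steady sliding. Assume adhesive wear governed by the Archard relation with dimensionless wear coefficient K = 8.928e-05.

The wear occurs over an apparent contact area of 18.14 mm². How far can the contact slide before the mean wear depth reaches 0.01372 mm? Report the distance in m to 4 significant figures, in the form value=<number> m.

value=4.940 m

Displayed values are rounded; all working math holds full precision. Rounded once at the end: four significant figures.
Convert: Hardness H = 37.48 HV × 9.807 MPa/HV = 367.6 MPa = 3.676e+08 Pa.
Convert: Contact area A = 18.14 mm² = 1.814e-05 m².
Convert: Depth limit h_lim = 0.01372 mm = 1.372e-05 m.
In SI base units: W = 207.4 N, H = 3.676e+08 Pa, K = 8.928e-05.
At the depth limit, V_lim = h_lim·A = 1.372e-05 · 1.814e-05 = 2.489e-10 m³.
Inverting, life L = V_lim·H/(K·W) = 2.489e-10 · 3.676e+08 / (8.928e-05 · 207.4) = 4.940 m.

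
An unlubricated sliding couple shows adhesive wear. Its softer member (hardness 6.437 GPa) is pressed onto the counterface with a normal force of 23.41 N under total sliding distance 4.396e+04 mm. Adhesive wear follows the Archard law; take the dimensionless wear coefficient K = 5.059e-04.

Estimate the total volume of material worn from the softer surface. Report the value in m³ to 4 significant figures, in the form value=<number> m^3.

value=8.088e-11 m^3

The computation holds exact precision — the intermediates are shown rounded, and a lone final rounding to four significant figures.
Convert: Distance covered L = 4.396e+04 mm = 43.96 m.
Convert: Hardness H = 6.437 GPa = 6.437e+09 Pa.
As SI base values: W = 23.41 N, H = 6.437e+09 Pa, K = 5.059e-04.
By Archard's law, V = K·W·L/H = 5.059e-04 · 23.41 · 43.96 / 6.437e+09 = 8.088e-11 m³.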